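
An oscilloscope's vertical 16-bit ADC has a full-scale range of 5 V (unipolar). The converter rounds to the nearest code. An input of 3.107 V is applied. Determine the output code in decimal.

LSB = 5 V / 65536 = 76.29 µV.
(V_in − V_low)/LSB = (3.107 − 0) / 7.62939e-05 = 40724.070.
round(40724.070) = 40724.

code 40724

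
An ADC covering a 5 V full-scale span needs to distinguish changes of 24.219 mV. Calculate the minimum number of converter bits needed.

8 bits

Number of steps required ≥ 5 V / 24.219 mV = 206.45.
Need 2^N ≥ 206.45; 2^7 = 128, 2^8 = 256.
Minimum N = 8.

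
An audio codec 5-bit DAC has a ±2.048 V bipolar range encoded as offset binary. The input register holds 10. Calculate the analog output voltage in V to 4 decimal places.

LSB = 4.096 V / 2^5 = 128.000 mV.
V_out = (−2.048) + 10 × 0.128 V = -0.768 V.

-0.7680 V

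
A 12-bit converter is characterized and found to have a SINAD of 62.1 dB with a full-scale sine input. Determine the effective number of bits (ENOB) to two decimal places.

10.02 bits

ENOB = (SINAD − 1.76) / 6.02 = (62.1 − 1.76)/6.02 = 10.023.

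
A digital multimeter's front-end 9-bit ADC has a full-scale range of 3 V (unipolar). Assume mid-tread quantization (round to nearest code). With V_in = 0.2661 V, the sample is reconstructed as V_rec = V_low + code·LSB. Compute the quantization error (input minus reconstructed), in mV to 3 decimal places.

2.428 mV

One LSB is 3 V / 512 = 5.859 mV.
Scaled input = 45.4144 LSBs, so code = 45.
Code 45 maps back to 0 + 45×0.00585938 V = 0.26367188 V.
Difference: 0.00242813 V → 2.428 mV.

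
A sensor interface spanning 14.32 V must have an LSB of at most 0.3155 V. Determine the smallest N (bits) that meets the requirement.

Number of steps required ≥ 14.32 V / 0.3155 V = 45.39.
Need 2^N ≥ 45.39; 2^5 = 32, 2^6 = 64.
Minimum N = 6.

6 bits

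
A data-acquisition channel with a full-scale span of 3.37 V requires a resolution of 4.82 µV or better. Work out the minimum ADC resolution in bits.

Number of steps required ≥ 3.37 V / 4.82 µV = 699170.12.
Need 2^N ≥ 699170.12; 2^19 = 524288, 2^20 = 1048576.
Minimum N = 20.

20 bits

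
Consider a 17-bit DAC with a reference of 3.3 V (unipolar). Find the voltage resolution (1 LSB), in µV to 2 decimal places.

Full-scale span = 3.3 V.
LSB = 3.3 / 2^17 = 3.3 / 131072 = 2.5177e-05 V = 25.18 µV.

25.18 µV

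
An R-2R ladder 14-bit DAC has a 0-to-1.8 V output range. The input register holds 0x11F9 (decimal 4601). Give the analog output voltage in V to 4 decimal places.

0.5055 V

LSB = 1.8 V / 2^14 = 109.86 µV.
Code 0x11F9 = 4601 decimal.
V_out = 0 + 4601 × 0.000109863 V = 0.505481 V.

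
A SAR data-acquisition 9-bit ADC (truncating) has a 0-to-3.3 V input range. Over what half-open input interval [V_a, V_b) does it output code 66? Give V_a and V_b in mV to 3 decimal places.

[425.391 mV, 431.836 mV)

LSB = 3.3/2^9 = 6.445 mV.
V_a = V_low + 66·LSB = 0.425391 V; V_b = V_low + 67·LSB = 0.431836 V.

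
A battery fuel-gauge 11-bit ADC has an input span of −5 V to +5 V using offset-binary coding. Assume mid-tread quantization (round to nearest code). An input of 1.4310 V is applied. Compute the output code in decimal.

LSB = 10 V / 2048 = 4.883 mV.
(V_in − V_low)/LSB = (1.4310 − (−5)) / 0.00488281 = 1317.069.
Round → code 1317.

code 1317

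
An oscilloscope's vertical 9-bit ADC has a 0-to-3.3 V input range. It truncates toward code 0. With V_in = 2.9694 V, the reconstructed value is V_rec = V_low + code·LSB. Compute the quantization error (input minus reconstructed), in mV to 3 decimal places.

Step size: 3.3 V ÷ 2^9 = 6.445 mV.
(2.9694 − 0)/0.00644531 = 460.7069; ⌊·⌋ gives code 460.
Reconstructed: 2.9648438 V.
V_in − V_rec = 0.00455625 V = 4.556 mV.

4.556 mV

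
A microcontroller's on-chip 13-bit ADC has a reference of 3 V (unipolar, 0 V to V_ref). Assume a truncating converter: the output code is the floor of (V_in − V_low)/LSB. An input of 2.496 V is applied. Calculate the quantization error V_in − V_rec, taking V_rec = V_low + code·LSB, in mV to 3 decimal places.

LSB = 3/2^13 = 366.21 µV.
(V_in − V_low)/LSB = (2.496 − 0)/0.000366211 = 6815.7440 → code 6815 (floor).
Reconstructed: 2.4957275 V.
V_in − V_rec = 0.000272461 V = 0.272 mV.

0.272 mV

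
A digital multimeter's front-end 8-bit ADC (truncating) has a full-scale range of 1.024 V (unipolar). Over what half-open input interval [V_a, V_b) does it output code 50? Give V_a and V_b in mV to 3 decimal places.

LSB = 1.024/2^8 = 4.000 mV.
V_a = V_low + 50·LSB = 0.2 V; V_b = V_low + 51·LSB = 0.204 V.

[200.000 mV, 204.000 mV)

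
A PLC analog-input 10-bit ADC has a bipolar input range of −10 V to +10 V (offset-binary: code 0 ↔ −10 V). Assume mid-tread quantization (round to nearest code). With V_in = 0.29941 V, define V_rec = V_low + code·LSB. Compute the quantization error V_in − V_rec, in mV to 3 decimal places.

Step size: 20 V ÷ 2^10 = 19.531 mV.
Scaled input = 527.3298 LSBs, so code = 527.
V_rec = (−10) + 527·0.0195312 = 0.29296875 V.
Difference: 0.00644125 V → 6.441 mV.

6.441 mV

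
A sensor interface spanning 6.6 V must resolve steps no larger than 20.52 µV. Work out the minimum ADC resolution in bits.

Number of steps required ≥ 6.6 V / 20.52 µV = 321637.43.
Need 2^N ≥ 321637.43; 2^18 = 262144, 2^19 = 524288.
Minimum N = 19.

19 bits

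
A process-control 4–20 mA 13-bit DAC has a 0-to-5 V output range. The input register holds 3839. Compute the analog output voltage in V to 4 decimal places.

LSB = 5 V / 2^13 = 0.610 mV.
V_out = 0 + 3839 × 0.000610352 V = 2.34314 V.

2.3431 V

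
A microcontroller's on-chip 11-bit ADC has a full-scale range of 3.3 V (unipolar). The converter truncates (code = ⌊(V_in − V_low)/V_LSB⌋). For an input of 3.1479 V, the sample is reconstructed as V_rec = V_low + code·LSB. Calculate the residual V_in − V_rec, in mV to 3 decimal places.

One LSB is 3.3 V / 2048 = 1.611 mV.
Scaled input = 1953.6058 LSBs, so code = 1953.
Reconstructed: 3.1469238 V.
Error = 3.1479 − 3.1469238 = 0.000976172 V = 0.976 mV.

0.976 mV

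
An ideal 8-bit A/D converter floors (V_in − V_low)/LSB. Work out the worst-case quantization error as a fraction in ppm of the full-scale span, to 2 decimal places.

3906.25 ppm

Truncating → worst-case error = 1 LSB = V_FS/2^8, so 1e+06/256 = 3906.25 ppm of full scale.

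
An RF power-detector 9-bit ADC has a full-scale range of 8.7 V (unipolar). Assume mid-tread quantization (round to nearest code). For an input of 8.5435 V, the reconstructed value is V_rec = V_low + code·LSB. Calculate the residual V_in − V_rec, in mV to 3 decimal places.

-3.570 mV

One LSB is 8.7 V / 512 = 16.992 mV.
(8.5435 − 0)/0.0169922 = 502.7899; round gives code 503.
Reconstructed: 8.5470703 V.
V_in − V_rec = -0.00357031 V = -3.570 mV.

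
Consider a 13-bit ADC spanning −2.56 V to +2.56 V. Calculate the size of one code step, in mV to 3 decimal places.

Full-scale span = 5.12 V.
LSB = 5.12 / 2^13 = 5.12 / 8192 = 0.000625 V = 0.625 mV.

0.625 mV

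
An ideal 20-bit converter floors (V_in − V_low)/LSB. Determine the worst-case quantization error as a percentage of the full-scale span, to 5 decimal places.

Truncating → worst-case error = 1 LSB = V_FS/2^20, so 100/1048576 = 9.53674e-05 % of full scale.

0.00010 %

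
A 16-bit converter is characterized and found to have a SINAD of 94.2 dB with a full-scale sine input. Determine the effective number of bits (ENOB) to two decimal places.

ENOB = (SINAD − 1.76) / 6.02 = (94.2 − 1.76)/6.02 = 15.355.

15.36 bits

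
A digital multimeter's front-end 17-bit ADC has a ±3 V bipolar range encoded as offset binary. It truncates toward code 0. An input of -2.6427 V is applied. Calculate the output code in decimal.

Full-scale span = 6 V; LSB = 6/2^17 = 45.78 µV.
Input sits at 7805.338 steps above V_low.
So the output code is 7805.

code 7805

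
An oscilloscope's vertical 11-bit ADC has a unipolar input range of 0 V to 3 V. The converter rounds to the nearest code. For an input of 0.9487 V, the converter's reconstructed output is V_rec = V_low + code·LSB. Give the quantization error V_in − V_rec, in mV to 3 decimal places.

LSB = 3/2^11 = 1.465 mV.
(0.9487 − 0)/0.00146484 = 647.6459; round gives code 648.
V_rec = 0 + 648·0.00146484 = 0.94921875 V.
Error = 0.9487 − 0.94921875 = -0.00051875 V = -0.519 mV.

-0.519 mV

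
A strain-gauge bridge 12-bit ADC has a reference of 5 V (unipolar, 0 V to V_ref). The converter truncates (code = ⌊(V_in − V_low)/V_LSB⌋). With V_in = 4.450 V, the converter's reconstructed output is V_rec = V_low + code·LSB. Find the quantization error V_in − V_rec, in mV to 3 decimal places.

0.537 mV

LSB = 5/2^12 = 1.221 mV.
Scaled input = 3645.4400 LSBs, so code = 3645.
Reconstructed: 4.4494629 V.
V_in − V_rec = 0.000537109 V = 0.537 mV.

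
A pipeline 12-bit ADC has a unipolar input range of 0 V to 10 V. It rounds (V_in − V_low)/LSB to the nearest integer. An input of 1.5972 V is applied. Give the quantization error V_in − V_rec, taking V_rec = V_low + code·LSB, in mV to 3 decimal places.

0.520 mV

Step size: 10 V ÷ 2^12 = 2.441 mV.
Scaled input = 654.2131 LSBs, so code = 654.
Code 654 maps back to 0 + 654×0.00244141 V = 1.5966797 V.
Error = 1.5972 − 1.5966797 = 0.000520313 V = 0.520 mV.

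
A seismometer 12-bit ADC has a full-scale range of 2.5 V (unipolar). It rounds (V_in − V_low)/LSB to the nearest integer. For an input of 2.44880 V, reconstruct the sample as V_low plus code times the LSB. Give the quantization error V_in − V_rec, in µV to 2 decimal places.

69.53 µV

Step size: 2.5 V ÷ 2^12 = 0.610 mV.
Scaled input = 4012.1139 LSBs, so code = 4012.
Reconstructed: 2.4487305 V.
Error = 2.44880 − 2.4487305 = 6.95312e-05 V = 69.53 µV.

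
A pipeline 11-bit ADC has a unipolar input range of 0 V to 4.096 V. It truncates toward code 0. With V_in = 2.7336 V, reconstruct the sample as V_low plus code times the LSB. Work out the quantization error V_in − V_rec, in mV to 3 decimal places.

Step size: 4.096 V ÷ 2^11 = 2.000 mV.
Scaled input = 1366.8000 LSBs, so code = 1366.
Reconstructed: 2.732 V.
Difference: 0.0016 V → 1.600 mV.

1.600 mV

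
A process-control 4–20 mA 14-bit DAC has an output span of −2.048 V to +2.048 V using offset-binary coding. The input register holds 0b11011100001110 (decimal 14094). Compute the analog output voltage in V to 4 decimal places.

LSB = 4.096 V / 2^14 = 250.00 µV.
Code 0b11011100001110 = 14094 decimal.
V_out = (−2.048) + 14094 × 0.00025 V = 1.4755 V.

1.4755 V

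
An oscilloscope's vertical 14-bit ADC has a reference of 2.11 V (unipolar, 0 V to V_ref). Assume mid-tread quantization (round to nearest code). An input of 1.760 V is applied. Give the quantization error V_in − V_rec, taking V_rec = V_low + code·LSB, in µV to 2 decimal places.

One LSB is 2.11 V / 16384 = 128.78 µV.
Scaled input = 13666.2749 LSBs, so code = 13666.
Reconstructed: 1.7599646 V.
V_in − V_rec = 3.54004e-05 V = 35.40 µV.

35.40 µV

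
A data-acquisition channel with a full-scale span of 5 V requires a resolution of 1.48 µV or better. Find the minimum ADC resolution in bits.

22 bits

Number of steps required ≥ 5 V / 1.48 µV = 3378378.38.
Need 2^N ≥ 3378378.38; 2^21 = 2097152, 2^22 = 4194304.
Minimum N = 22.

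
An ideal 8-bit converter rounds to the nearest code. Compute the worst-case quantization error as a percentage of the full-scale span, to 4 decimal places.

0.1953 %

Rounding → worst-case error = ½ LSB = V_FS/2^9, so 100/512 = 0.195312 % of full scale.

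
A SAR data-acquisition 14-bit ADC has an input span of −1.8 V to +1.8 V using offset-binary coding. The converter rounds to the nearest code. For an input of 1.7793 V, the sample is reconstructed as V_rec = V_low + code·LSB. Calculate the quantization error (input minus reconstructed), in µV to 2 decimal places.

One LSB is 3.6 V / 16384 = 219.73 µV.
(1.7793 − (−1.8))/0.000219727 = 16289.7920; round gives code 16290.
Reconstructed: 1.7793457 V.
Error = 1.7793 − 1.7793457 = -4.57031e-05 V = -45.70 µV.

-45.70 µV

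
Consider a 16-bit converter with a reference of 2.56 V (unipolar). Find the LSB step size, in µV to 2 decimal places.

Full-scale span = 2.56 V.
LSB = 2.56 / 2^16 = 2.56 / 65536 = 3.90625e-05 V = 39.06 µV.

39.06 µV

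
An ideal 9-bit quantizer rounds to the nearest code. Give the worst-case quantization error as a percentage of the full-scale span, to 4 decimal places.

Rounding → worst-case error = ½ LSB = V_FS/2^10, so 100/1024 = 0.0976562 % of full scale.

0.0977 %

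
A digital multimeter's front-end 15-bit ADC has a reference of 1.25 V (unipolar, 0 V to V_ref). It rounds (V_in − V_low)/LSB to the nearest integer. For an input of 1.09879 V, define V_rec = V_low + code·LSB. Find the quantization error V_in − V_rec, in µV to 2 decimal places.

4.60 µV

LSB = 1.25/2^15 = 38.15 µV.
Scaled input = 28804.1206 LSBs, so code = 28804.
Code 28804 maps back to 0 + 28804×3.8147e-05 V = 1.0987854 V.
Error = 1.09879 − 1.0987854 = 4.59961e-06 V = 4.60 µV.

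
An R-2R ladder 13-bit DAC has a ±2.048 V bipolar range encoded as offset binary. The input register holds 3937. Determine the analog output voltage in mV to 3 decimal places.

LSB = 4.096 V / 2^13 = 0.500 mV.
V_out = (−2.048) + 3937 × 0.0005 V = -0.0795 V.
= -79.500 mV.

-79.500 mV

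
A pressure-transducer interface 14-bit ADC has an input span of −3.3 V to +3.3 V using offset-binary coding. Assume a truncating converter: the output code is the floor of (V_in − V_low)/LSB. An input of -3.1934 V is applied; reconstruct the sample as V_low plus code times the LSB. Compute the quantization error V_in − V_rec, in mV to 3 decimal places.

0.252 mV

One LSB is 6.6 V / 16384 = 402.83 µV.
(-3.1934 − (−3.3))/0.000402832 = 264.6264; ⌊·⌋ gives code 264.
Reconstructed: -3.1936523 V.
V_in − V_rec = 0.000252344 V = 0.252 mV.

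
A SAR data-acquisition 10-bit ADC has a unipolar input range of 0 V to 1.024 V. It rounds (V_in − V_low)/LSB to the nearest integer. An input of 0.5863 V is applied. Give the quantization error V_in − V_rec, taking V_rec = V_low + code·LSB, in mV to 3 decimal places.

0.300 mV

Step size: 1.024 V ÷ 2^10 = 1.000 mV.
(V_in − V_low)/LSB = (0.5863 − 0)/0.001 = 586.3000 → code 586 (round).
Code 586 maps back to 0 + 586×0.001 V = 0.586 V.
V_in − V_rec = 0.0003 V = 0.300 mV.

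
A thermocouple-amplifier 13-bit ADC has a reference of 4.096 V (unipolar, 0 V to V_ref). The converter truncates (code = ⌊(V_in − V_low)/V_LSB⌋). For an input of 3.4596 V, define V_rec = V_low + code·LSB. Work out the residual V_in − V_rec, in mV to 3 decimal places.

One LSB is 4.096 V / 8192 = 0.500 mV.
(V_in − V_low)/LSB = (3.4596 − 0)/0.0005 = 6919.2000 → code 6919 (floor).
Reconstructed: 3.4595 V.
Difference: 0.0001 V → 0.100 mV.

0.100 mV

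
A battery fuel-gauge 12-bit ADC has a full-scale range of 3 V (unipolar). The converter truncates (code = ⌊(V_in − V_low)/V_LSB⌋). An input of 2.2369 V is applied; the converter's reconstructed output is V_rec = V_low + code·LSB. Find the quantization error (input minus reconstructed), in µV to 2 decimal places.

LSB = 3/2^12 = 0.732 mV.
Scaled input = 3054.1141 LSBs, so code = 3054.
V_rec = 0 + 3054·0.000732422 = 2.2368164 V.
Difference: 8.35937e-05 V → 83.59 µV.

83.59 µV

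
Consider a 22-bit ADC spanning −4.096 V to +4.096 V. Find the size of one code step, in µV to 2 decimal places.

Full-scale span = 8.192 V.
LSB = 8.192 / 2^22 = 8.192 / 4194304 = 1.95313e-06 V = 1.95 µV.

1.95 µV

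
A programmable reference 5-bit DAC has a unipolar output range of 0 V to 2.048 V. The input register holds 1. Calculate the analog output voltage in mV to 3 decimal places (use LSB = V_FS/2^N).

64.000 mV

LSB = 2.048 V / 2^5 = 64.000 mV.
V_out = 0 + 1 × 0.064 V = 0.064 V.
= 64.000 mV.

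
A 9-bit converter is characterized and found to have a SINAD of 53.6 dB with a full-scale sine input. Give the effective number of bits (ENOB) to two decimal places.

ENOB = (SINAD − 1.76) / 6.02 = (53.6 − 1.76)/6.02 = 8.611.

8.61 bits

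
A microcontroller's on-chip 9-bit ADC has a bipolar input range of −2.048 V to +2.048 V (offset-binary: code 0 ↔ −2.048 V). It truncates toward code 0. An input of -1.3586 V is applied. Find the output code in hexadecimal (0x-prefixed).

With 512 levels over 4.096 V, one step is 8.000 mV.
(-1.3586 − (−2.048)) / 0.008 = 86.175 LSBs.
So the output code is 86.
In hexadecimal (0x-prefixed): 0x56.

code 0x56 (decimal 86)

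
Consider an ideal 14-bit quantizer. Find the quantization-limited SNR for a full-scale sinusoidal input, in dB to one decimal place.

SNR ≈ 6.02·N + 1.76 dB = 6.02·14 + 1.76 = 86.04 dB.

86.0 dB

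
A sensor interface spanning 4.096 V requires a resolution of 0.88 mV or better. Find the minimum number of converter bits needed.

Number of steps required ≥ 4.096 V / 0.88 mV = 4654.55.
Need 2^N ≥ 4654.55; 2^12 = 4096, 2^13 = 8192.
Minimum N = 13.

13 bits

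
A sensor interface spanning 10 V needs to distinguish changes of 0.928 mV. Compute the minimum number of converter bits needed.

Number of steps required ≥ 10 V / 0.928 mV = 10775.86.
Need 2^N ≥ 10775.86; 2^13 = 8192, 2^14 = 16384.
Minimum N = 14.

14 bits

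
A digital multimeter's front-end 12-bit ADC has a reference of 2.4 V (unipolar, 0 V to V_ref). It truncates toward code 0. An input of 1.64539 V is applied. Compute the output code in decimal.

Full-scale span = 2.4 V; LSB = 2.4/2^12 = 0.586 mV.
(V_in − V_low)/LSB = (1.64539 − 0) / 0.000585937 = 2808.132.
⌊·⌋(2808.132) = 2808.

code 2808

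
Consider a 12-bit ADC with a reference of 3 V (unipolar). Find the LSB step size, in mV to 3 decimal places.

Full-scale span = 3 V.
LSB = 3 / 2^12 = 3 / 4096 = 0.000732422 V = 0.732 mV.

0.732 mV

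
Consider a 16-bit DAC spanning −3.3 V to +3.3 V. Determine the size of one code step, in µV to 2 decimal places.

100.71 µV

Full-scale span = 6.6 V.
LSB = 6.6 / 2^16 = 6.6 / 65536 = 0.000100708 V = 100.71 µV.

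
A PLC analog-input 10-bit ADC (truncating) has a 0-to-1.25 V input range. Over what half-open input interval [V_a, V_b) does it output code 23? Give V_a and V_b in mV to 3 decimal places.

LSB = 1.25/2^10 = 1.221 mV.
V_a = V_low + 23·LSB = 0.0280762 V; V_b = V_low + 24·LSB = 0.0292969 V.

[28.076 mV, 29.297 mV)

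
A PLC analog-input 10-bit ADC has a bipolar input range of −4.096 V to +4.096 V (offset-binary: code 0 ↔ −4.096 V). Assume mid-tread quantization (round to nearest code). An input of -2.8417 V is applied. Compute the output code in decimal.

code 157

With 1024 levels over 8.192 V, one step is 8.000 mV.
(-2.8417 − (−4.096)) / 0.008 = 156.787 LSBs.
Round → code 157.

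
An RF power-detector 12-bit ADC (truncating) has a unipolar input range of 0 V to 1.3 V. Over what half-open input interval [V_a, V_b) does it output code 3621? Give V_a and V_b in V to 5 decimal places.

LSB = 1.3/2^12 = 317.38 µV.
V_a = V_low + 3621·LSB = 1.14924 V; V_b = V_low + 3622·LSB = 1.14956 V.

[1.14924 V, 1.14956 V)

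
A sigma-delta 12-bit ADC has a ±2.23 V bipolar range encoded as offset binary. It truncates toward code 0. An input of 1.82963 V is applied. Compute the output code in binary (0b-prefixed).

code 0b111010010000 (decimal 3728)

LSB = 4.46 V / 4096 = 1.089 mV.
(1.82963 − (−2.23)) / 0.00108887 = 3728.306 LSBs.
So the output code is 3728.
In binary (0b-prefixed): 0b111010010000.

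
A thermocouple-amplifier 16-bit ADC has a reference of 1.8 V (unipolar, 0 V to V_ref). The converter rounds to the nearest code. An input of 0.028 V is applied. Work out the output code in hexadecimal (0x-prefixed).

With 65536 levels over 1.8 V, one step is 27.47 µV.
(0.028 − 0) / 2.74658e-05 = 1019.449 LSBs.
Round → code 1019.
In hexadecimal (0x-prefixed): 0x3FB.

code 0x3FB (decimal 1019)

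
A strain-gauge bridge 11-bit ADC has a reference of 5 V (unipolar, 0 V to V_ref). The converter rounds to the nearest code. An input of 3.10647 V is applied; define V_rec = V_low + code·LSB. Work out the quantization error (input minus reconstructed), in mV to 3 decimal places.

Step size: 5 V ÷ 2^11 = 2.441 mV.
(V_in − V_low)/LSB = (3.10647 − 0)/0.00244141 = 1272.4101 → code 1272 (round).
Code 1272 maps back to 0 + 1272×0.00244141 V = 3.1054688 V.
Error = 3.10647 − 3.1054688 = 0.00100125 V = 1.001 mV.

1.001 mV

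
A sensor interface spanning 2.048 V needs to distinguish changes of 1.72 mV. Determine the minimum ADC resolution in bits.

11 bits

Number of steps required ≥ 2.048 V / 1.72 mV = 1190.70.
Need 2^N ≥ 1190.70; 2^10 = 1024, 2^11 = 2048.
Minimum N = 11.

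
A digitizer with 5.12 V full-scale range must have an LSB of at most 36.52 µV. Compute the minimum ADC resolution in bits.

Number of steps required ≥ 5.12 V / 36.52 µV = 140197.15.
Need 2^N ≥ 140197.15; 2^17 = 131072, 2^18 = 262144.
Minimum N = 18.

18 bits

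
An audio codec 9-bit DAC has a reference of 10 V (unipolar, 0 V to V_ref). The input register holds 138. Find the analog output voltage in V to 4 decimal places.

LSB = 10 V / 2^9 = 19.531 mV.
V_out = 0 + 138 × 0.0195312 V = 2.69531 V.

2.6953 V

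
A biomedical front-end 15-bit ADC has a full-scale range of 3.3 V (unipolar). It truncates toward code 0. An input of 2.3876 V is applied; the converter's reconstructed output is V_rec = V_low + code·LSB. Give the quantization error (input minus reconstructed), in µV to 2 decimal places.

14.55 µV

One LSB is 3.3 V / 32768 = 100.71 µV.
(V_in − V_low)/LSB = (2.3876 − 0)/0.000100708 = 23708.1445 → code 23708 (floor).
Code 23708 maps back to 0 + 23708×0.000100708 V = 2.3875854 V.
Error = 2.3876 − 2.3875854 = 1.45508e-05 V = 14.55 µV.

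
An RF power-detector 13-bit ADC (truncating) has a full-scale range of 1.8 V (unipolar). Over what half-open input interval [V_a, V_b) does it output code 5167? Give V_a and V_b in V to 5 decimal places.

[1.13533 V, 1.13555 V)

LSB = 1.8/2^13 = 219.73 µV.
V_a = V_low + 5167·LSB = 1.13533 V; V_b = V_low + 5168·LSB = 1.13555 V.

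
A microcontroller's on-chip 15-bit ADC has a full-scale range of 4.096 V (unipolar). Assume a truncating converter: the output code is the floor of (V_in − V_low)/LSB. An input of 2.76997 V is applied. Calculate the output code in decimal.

With 32768 levels over 4.096 V, one step is 125.00 µV.
Input sits at 22159.760 steps above V_low.
⌊·⌋(22159.760) = 22159.

code 22159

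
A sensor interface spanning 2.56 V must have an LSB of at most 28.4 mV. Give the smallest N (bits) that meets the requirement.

Number of steps required ≥ 2.56 V / 28.4 mV = 90.14.
Need 2^N ≥ 90.14; 2^6 = 64, 2^7 = 128.
Minimum N = 7.

7 bits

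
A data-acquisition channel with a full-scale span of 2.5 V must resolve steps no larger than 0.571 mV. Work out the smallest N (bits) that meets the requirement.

13 bits

Number of steps required ≥ 2.5 V / 0.571 mV = 4378.28.
Need 2^N ≥ 4378.28; 2^12 = 4096, 2^13 = 8192.
Minimum N = 13.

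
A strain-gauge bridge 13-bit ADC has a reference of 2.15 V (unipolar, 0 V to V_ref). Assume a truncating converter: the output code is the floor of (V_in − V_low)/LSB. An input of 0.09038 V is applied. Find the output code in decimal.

code 344

With 8192 levels over 2.15 V, one step is 262.45 µV.
(V_in − V_low)/LSB = (0.09038 − 0) / 0.000262451 = 344.369.
⌊·⌋(344.369) = 344.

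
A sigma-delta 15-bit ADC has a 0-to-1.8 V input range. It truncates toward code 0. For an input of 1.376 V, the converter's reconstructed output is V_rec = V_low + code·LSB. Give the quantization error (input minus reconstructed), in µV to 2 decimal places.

17.33 µV

LSB = 1.8/2^15 = 54.93 µV.
Scaled input = 25049.3156 LSBs, so code = 25049.
Code 25049 maps back to 0 + 25049×5.49316e-05 V = 1.3759827 V.
V_in − V_rec = 1.7334e-05 V = 17.33 µV.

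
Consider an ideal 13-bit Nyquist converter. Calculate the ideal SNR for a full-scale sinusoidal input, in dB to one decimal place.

80.0 dB

SNR ≈ 6.02·N + 1.76 dB = 6.02·13 + 1.76 = 80.02 dB.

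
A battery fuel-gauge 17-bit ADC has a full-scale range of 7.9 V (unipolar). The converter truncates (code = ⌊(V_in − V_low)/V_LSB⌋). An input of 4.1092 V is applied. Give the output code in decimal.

code 68177

Full-scale span = 7.9 V; LSB = 7.9/2^17 = 60.27 µV.
(4.1092 − 0) / 6.02722e-05 = 68177.350 LSBs.
So the output code is 68177.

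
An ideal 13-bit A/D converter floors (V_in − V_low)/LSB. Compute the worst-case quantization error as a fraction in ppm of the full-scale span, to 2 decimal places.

122.07 ppm

Truncating → worst-case error = 1 LSB = V_FS/2^13, so 1e+06/8192 = 122.07 ppm of full scale.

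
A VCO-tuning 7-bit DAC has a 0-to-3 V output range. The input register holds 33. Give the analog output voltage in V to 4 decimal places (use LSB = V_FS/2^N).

0.7734 V

LSB = 3 V / 2^7 = 23.438 mV.
V_out = 0 + 33 × 0.0234375 V = 0.773438 V.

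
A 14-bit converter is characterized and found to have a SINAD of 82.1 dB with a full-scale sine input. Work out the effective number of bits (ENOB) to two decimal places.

13.35 bits

ENOB = (SINAD − 1.76) / 6.02 = (82.1 − 1.76)/6.02 = 13.346.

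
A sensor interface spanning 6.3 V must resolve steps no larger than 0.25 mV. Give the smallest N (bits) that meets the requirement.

15 bits

Number of steps required ≥ 6.3 V / 0.25 mV = 25200.00.
Need 2^N ≥ 25200.00; 2^14 = 16384, 2^15 = 32768.
Minimum N = 15.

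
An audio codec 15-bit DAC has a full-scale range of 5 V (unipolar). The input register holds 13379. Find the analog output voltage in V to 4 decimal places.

2.0415 V

LSB = 5 V / 2^15 = 152.59 µV.
V_out = 0 + 13379 × 0.000152588 V = 2.04147 V.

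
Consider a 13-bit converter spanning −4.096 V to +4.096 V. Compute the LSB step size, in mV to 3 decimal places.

Full-scale span = 8.192 V.
LSB = 8.192 / 2^13 = 8.192 / 8192 = 0.001 V = 1.000 mV.

1.000 mV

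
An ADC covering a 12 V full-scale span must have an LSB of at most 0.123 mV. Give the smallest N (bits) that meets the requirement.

17 bits

Number of steps required ≥ 12 V / 0.123 mV = 97560.98.
Need 2^N ≥ 97560.98; 2^16 = 65536, 2^17 = 131072.
Minimum N = 17.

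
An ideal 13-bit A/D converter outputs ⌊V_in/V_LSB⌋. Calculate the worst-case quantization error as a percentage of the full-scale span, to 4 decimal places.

Truncating → worst-case error = 1 LSB = V_FS/2^13, so 100/8192 = 0.012207 % of full scale.

0.0122 %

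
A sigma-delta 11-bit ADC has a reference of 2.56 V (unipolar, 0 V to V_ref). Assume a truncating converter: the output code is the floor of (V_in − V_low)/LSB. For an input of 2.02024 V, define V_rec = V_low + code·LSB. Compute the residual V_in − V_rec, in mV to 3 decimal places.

One LSB is 2.56 V / 2048 = 1.250 mV.
(2.02024 − 0)/0.00125 = 1616.1920; ⌊·⌋ gives code 1616.
V_rec = 0 + 1616·0.00125 = 2.02 V.
Error = 2.02024 − 2.02 = 0.00024 V = 0.240 mV.

0.240 mV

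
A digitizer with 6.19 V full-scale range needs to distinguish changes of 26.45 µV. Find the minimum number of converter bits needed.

18 bits

Number of steps required ≥ 6.19 V / 26.45 µV = 234026.47.
Need 2^N ≥ 234026.47; 2^17 = 131072, 2^18 = 262144.
Minimum N = 18.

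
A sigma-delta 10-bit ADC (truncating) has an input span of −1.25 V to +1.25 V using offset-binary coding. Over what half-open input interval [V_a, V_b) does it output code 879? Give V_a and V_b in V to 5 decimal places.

[0.89600 V, 0.89844 V)

LSB = 2.5/2^10 = 2.441 mV.
V_a = V_low + 879·LSB = 0.895996 V; V_b = V_low + 880·LSB = 0.898438 V.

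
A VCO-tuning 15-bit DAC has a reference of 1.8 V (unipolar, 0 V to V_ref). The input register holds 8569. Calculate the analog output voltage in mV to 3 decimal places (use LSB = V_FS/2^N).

470.709 mV

LSB = 1.8 V / 2^15 = 54.93 µV.
V_out = 0 + 8569 × 5.49316e-05 V = 0.470709 V.
= 470.709 mV.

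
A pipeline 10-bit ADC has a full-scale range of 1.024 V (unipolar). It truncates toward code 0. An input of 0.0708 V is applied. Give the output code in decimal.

With 1024 levels over 1.024 V, one step is 1.000 mV.
Input sits at 70.800 steps above V_low.
Floor → code 70.

code 70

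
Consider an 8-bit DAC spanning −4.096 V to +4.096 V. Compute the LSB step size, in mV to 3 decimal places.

Full-scale span = 8.192 V.
LSB = 8.192 / 2^8 = 8.192 / 256 = 0.032 V = 32.000 mV.

32.000 mV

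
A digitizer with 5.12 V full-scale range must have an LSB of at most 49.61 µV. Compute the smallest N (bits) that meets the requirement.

Number of steps required ≥ 5.12 V / 49.61 µV = 103205.00.
Need 2^N ≥ 103205.00; 2^16 = 65536, 2^17 = 131072.
Minimum N = 17.

17 bits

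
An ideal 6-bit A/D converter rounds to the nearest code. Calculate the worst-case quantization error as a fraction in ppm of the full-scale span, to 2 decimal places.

7812.50 ppm

Rounding → worst-case error = ½ LSB = V_FS/2^7, so 1e+06/128 = 7812.5 ppm of full scale.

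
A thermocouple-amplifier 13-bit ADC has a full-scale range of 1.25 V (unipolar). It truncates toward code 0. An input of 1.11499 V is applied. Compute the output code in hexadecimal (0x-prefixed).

With 8192 levels over 1.25 V, one step is 152.59 µV.
(V_in − V_low)/LSB = (1.11499 − 0) / 0.000152588 = 7307.198.
So the output code is 7307.
In hexadecimal (0x-prefixed): 0x1C8B.

code 0x1C8B (decimal 7307)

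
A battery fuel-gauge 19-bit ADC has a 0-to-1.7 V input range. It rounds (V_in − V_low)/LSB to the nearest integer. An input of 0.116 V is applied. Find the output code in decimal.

code 35775

LSB = 1.7 V / 524288 = 3.24 µV.
Input sits at 35774.946 steps above V_low.
So the output code is 35775.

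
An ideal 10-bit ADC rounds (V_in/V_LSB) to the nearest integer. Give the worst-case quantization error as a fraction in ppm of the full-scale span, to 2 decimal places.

488.28 ppm

Rounding → worst-case error = ½ LSB = V_FS/2^11, so 1e+06/2048 = 488.281 ppm of full scale.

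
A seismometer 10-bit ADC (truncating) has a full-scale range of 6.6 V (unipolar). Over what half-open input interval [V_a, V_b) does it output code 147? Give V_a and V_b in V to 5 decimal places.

LSB = 6.6/2^10 = 6.445 mV.
V_a = V_low + 147·LSB = 0.947461 V; V_b = V_low + 148·LSB = 0.953906 V.

[0.94746 V, 0.95391 V)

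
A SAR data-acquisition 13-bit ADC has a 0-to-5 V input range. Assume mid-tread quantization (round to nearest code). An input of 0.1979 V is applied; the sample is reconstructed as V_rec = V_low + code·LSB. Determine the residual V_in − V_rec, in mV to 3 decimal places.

0.146 mV

Step size: 5 V ÷ 2^13 = 0.610 mV.
Scaled input = 324.2394 LSBs, so code = 324.
Reconstructed: 0.19775391 V.
V_in − V_rec = 0.000146094 V = 0.146 mV.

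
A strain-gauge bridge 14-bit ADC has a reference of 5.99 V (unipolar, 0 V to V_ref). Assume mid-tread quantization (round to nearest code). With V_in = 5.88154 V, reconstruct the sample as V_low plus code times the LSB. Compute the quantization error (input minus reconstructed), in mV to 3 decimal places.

LSB = 5.99/2^14 = 365.60 µV.
(5.88154 − 0)/0.000365601 = 16087.3375; round gives code 16087.
Reconstructed: 5.8814166 V.
Error = 5.88154 − 5.8814166 = 0.000123374 V = 0.123 mV.

0.123 mV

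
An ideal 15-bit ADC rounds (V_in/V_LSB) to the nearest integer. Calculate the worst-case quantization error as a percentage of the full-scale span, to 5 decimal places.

Rounding → worst-case error = ½ LSB = V_FS/2^16, so 100/65536 = 0.00152588 % of full scale.

0.00153 %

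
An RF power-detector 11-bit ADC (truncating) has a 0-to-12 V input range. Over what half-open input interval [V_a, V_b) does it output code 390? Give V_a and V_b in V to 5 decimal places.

LSB = 12/2^11 = 5.859 mV.
V_a = V_low + 390·LSB = 2.28516 V; V_b = V_low + 391·LSB = 2.29102 V.

[2.28516 V, 2.29102 V)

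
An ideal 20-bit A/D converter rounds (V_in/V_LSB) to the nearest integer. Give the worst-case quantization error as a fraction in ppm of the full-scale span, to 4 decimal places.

Rounding → worst-case error = ½ LSB = V_FS/2^21, so 1e+06/2097152 = 0.476837 ppm of full scale.

0.4768 ppm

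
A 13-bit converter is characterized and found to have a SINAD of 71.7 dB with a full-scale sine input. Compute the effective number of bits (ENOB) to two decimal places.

11.62 bits

ENOB = (SINAD − 1.76) / 6.02 = (71.7 − 1.76)/6.02 = 11.618.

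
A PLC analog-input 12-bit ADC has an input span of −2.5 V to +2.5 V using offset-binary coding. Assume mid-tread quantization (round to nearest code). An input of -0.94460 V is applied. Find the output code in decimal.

LSB = 5 V / 4096 = 1.221 mV.
(V_in − V_low)/LSB = (-0.94460 − (−2.5)) / 0.0012207 = 1274.184.
round(1274.184) = 1274.

code 1274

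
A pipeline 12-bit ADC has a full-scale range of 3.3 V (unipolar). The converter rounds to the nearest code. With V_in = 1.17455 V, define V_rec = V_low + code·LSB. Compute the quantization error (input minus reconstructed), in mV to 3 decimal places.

Step size: 3.3 V ÷ 2^12 = 0.806 mV.
Scaled input = 1457.8657 LSBs, so code = 1458.
V_rec = 0 + 1458·0.000805664 = 1.1746582 V.
Error = 1.17455 − 1.1746582 = -0.000108203 V = -0.108 mV.

-0.108 mV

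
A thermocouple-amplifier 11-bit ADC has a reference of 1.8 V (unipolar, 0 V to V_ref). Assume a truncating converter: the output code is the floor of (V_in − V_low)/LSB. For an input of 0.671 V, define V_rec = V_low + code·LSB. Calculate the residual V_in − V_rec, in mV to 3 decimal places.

0.395 mV

One LSB is 1.8 V / 2048 = 0.879 mV.
(0.671 − 0)/0.000878906 = 763.4489; ⌊·⌋ gives code 763.
V_rec = 0 + 763·0.000878906 = 0.67060547 V.
Difference: 0.000394531 V → 0.395 mV.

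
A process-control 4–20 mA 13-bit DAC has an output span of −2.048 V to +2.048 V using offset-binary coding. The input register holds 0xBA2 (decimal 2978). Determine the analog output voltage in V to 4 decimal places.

-0.5590 V

LSB = 4.096 V / 2^13 = 0.500 mV.
Code 0xBA2 = 2978 decimal.
V_out = (−2.048) + 2978 × 0.0005 V = -0.559 V.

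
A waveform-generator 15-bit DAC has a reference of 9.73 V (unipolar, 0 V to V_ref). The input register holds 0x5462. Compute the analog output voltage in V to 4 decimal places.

LSB = 9.73 V / 2^15 = 296.94 µV.
Code 0x5462 = 21602 decimal.
V_out = 0 + 21602 × 0.000296936 V = 6.41441 V.

6.4144 V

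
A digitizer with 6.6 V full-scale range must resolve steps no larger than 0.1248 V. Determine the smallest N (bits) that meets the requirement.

Number of steps required ≥ 6.6 V / 0.1248 V = 52.88.
Need 2^N ≥ 52.88; 2^5 = 32, 2^6 = 64.
Minimum N = 6.

6 bits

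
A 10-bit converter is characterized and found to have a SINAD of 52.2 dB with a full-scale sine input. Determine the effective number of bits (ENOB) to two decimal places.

8.38 bits

ENOB = (SINAD − 1.76) / 6.02 = (52.2 − 1.76)/6.02 = 8.379.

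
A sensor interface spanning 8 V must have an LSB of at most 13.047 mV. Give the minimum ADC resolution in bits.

Number of steps required ≥ 8 V / 13.047 mV = 613.17.
Need 2^N ≥ 613.17; 2^9 = 512, 2^10 = 1024.
Minimum N = 10.

10 bits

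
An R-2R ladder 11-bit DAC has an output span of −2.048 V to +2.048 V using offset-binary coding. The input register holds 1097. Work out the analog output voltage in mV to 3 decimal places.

LSB = 4.096 V / 2^11 = 2.000 mV.
V_out = (−2.048) + 1097 × 0.002 V = 0.146 V.
= 146.000 mV.

146.000 mV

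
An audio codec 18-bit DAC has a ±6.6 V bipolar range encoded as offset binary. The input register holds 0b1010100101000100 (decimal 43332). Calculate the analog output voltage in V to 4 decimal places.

LSB = 13.2 V / 2^18 = 50.35 µV.
Code 0b1010100101000100 = 43332 decimal.
V_out = (−6.6) + 43332 × 5.0354e-05 V = -4.41806 V.

-4.4181 V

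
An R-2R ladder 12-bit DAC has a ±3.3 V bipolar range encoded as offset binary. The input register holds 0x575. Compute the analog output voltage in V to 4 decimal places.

LSB = 6.6 V / 2^12 = 1.611 mV.
Code 0x575 = 1397 decimal.
V_out = (−3.3) + 1397 × 0.00161133 V = -1.04897 V.

-1.0490 V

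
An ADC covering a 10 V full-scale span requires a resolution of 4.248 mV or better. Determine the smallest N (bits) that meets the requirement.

Number of steps required ≥ 10 V / 4.248 mV = 2354.05.
Need 2^N ≥ 2354.05; 2^11 = 2048, 2^12 = 4096.
Minimum N = 12.

12 bits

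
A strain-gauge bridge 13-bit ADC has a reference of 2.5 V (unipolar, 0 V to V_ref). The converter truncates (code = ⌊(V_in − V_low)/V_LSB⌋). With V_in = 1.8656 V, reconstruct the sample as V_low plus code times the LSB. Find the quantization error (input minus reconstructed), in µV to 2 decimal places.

Step size: 2.5 V ÷ 2^13 = 305.18 µV.
(1.8656 − 0)/0.000305176 = 6113.1981; ⌊·⌋ gives code 6113.
V_rec = 0 + 6113·0.000305176 = 1.8655396 V.
Error = 1.8656 − 1.8655396 = 6.04492e-05 V = 60.45 µV.

60.45 µV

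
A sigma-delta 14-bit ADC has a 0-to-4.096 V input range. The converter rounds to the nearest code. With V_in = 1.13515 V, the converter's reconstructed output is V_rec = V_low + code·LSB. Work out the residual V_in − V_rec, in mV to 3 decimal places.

-0.100 mV

LSB = 4.096/2^14 = 250.00 µV.
(1.13515 − 0)/0.00025 = 4540.6000; round gives code 4541.
Code 4541 maps back to 0 + 4541×0.00025 V = 1.13525 V.
V_in − V_rec = -0.0001 V = -0.100 mV.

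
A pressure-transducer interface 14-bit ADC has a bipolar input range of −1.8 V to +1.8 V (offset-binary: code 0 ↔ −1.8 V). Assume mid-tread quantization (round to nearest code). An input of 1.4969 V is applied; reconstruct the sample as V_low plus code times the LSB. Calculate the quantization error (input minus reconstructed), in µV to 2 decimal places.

Step size: 3.6 V ÷ 2^14 = 219.73 µV.
(1.4969 − (−1.8))/0.000219727 = 15004.5582; round gives code 15005.
Code 15005 maps back to (−1.8) + 15005×0.000219727 V = 1.4969971 V.
V_in − V_rec = -9.70703e-05 V = -97.07 µV.

-97.07 µV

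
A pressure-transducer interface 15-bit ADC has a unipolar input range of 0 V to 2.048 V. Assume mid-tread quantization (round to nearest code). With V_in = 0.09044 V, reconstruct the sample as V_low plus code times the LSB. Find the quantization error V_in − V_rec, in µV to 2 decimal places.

2.50 µV

LSB = 2.048/2^15 = 62.50 µV.
(V_in − V_low)/LSB = (0.09044 − 0)/6.25e-05 = 1447.0400 → code 1447 (round).
Reconstructed: 0.0904375 V.
Difference: 2.5e-06 V → 2.50 µV.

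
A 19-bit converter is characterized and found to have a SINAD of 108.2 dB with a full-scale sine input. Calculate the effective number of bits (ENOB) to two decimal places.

ENOB = (SINAD − 1.76) / 6.02 = (108.2 − 1.76)/6.02 = 17.681.

17.68 bits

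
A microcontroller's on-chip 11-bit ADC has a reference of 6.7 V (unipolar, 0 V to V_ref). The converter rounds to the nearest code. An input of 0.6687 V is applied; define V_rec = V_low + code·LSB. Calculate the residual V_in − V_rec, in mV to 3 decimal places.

1.317 mV

One LSB is 6.7 V / 2048 = 3.271 mV.
Scaled input = 204.4026 LSBs, so code = 204.
Code 204 maps back to 0 + 204×0.00327148 V = 0.66738281 V.
V_in − V_rec = 0.00131719 V = 1.317 mV.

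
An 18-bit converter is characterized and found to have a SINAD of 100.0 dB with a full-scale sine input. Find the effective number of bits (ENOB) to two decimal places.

ENOB = (SINAD − 1.76) / 6.02 = (100.0 − 1.76)/6.02 = 16.319.

16.32 bits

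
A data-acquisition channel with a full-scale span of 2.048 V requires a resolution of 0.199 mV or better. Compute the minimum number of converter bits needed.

Number of steps required ≥ 2.048 V / 0.199 mV = 10291.46.
Need 2^N ≥ 10291.46; 2^13 = 8192, 2^14 = 16384.
Minimum N = 14.

14 bits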